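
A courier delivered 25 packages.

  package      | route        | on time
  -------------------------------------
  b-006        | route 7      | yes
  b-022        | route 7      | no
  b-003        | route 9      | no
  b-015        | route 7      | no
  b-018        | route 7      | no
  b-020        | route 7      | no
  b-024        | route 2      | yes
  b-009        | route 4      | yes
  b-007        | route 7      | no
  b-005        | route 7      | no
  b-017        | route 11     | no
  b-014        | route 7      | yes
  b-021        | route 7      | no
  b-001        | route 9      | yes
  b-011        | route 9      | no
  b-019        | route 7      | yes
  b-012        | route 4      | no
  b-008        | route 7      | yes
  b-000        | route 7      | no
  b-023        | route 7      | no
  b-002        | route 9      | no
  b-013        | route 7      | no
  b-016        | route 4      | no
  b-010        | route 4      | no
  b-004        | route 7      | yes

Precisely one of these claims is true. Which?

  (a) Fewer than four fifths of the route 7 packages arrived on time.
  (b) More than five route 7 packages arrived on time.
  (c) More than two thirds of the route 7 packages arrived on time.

(a)

|A| = 15, |A ∩ B| = 5, |A ∖ B| = 10.
(a) requires |A ∩ B| / |A| < 4/5: true.
(b) requires |A ∩ B| > 5: false.
(c) requires |A ∩ B| / |A| > 2/3: false.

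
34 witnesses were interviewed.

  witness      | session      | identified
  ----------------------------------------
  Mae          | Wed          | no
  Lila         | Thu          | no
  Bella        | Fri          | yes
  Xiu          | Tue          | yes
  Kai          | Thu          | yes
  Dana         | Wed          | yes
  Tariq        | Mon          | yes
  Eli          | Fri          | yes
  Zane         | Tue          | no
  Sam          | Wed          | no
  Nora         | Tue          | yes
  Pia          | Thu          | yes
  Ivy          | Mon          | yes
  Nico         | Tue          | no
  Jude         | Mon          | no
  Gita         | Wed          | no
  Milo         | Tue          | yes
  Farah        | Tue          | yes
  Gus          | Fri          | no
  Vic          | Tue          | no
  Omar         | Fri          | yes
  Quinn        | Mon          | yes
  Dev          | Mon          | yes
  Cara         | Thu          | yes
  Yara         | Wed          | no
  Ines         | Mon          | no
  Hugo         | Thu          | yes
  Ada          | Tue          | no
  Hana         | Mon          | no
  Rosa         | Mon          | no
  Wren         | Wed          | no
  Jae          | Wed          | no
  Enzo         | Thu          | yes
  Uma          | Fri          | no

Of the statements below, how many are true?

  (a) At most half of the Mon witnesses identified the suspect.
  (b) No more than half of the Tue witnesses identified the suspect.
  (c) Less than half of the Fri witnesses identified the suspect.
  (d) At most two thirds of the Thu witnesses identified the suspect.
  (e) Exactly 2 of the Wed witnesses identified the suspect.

(a) Mon: |A| = 8, |A ∩ B| = 4; needs |A ∩ B| ≤ |A ∖ B| — true.
(b) Tue: |A| = 8, |A ∩ B| = 4; needs |A ∩ B| ≤ |A ∖ B| — true.
(c) Fri: |A| = 5, |A ∩ B| = 3; needs |A ∩ B| < |A ∖ B| — false.
(d) Thu: |A| = 6, |A ∩ B| = 5; needs |A ∩ B| / |A| ≤ 2/3 — false.
(e) Wed: |A| = 7, |A ∩ B| = 1; needs |A ∩ B| = 2 — false.

2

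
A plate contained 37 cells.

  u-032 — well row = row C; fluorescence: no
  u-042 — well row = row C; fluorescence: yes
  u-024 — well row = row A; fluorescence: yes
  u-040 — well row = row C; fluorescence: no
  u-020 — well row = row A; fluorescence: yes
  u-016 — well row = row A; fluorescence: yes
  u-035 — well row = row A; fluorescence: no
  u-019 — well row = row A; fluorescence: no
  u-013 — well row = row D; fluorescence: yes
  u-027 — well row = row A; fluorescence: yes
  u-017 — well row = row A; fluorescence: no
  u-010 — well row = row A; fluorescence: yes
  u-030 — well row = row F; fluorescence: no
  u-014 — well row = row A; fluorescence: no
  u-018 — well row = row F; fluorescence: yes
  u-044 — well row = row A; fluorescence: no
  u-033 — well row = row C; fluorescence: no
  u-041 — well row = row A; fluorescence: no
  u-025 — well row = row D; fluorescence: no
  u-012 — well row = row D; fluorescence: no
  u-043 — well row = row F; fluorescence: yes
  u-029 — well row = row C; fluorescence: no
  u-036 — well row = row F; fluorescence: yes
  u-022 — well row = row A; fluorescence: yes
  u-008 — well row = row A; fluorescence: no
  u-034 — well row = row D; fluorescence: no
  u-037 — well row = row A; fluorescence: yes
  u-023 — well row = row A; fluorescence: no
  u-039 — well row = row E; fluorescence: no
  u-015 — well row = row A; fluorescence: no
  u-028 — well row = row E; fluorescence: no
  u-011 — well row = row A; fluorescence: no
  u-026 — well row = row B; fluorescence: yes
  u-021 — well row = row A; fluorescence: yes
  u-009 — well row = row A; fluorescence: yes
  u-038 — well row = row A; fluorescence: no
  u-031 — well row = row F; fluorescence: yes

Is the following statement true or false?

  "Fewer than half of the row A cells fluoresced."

True

Truth condition: |A ∩ B| < |A ∖ B|.
|A| = 20, |A ∩ B| = 9, |A ∖ B| = 11.
9 < 11, so the statement is true.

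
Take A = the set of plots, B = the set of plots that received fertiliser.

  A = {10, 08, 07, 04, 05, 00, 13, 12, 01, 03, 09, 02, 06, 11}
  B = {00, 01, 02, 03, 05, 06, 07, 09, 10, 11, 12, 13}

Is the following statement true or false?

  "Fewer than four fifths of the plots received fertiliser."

False

The determiner here denotes the relation: |A ∩ B| / |A| < 4/5.
A (the restrictor) = {10, 08, 07, 04, 05, 00, 13, 12, 01, 03, 09, 02, 06, 11}, |A| = 14.
A ∩ B = {10, 07, 05, 00, 13, 12, 01, 03, 09, 02, 06, 11}, so |A ∩ B| = 12.
A ∖ B = {08, 04}, so |A ∖ B| = 2.
|A ∩ B|/|A| = 12/14, so the statement is false.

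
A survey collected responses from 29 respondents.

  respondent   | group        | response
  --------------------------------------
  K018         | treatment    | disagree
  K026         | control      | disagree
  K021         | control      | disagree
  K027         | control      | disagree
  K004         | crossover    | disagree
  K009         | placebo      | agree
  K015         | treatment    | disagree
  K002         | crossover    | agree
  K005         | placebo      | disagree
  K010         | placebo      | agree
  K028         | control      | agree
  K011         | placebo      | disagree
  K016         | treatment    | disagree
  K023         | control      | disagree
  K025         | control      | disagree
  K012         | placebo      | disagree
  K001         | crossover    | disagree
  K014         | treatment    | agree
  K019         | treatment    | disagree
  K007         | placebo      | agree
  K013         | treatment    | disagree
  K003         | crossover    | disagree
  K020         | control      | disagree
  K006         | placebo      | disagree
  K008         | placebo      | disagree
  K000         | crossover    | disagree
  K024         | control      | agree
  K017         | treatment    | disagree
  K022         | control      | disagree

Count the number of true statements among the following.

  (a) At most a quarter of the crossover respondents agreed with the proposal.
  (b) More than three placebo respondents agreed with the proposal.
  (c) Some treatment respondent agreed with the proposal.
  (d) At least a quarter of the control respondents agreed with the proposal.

(a) crossover: |A| = 5, |A ∩ B| = 1; needs |A ∩ B| / |A| ≤ 1/4 — true.
(b) placebo: |A| = 8, |A ∩ B| = 3; needs |A ∩ B| > 3 — false.
(c) treatment: |A| = 7, |A ∩ B| = 1; needs A ∩ B ≠ ∅ (|A ∩ B| ≥ 1) — true.
(d) control: |A| = 9, |A ∩ B| = 2; needs |A ∩ B| / |A| ≥ 1/4 — false.

2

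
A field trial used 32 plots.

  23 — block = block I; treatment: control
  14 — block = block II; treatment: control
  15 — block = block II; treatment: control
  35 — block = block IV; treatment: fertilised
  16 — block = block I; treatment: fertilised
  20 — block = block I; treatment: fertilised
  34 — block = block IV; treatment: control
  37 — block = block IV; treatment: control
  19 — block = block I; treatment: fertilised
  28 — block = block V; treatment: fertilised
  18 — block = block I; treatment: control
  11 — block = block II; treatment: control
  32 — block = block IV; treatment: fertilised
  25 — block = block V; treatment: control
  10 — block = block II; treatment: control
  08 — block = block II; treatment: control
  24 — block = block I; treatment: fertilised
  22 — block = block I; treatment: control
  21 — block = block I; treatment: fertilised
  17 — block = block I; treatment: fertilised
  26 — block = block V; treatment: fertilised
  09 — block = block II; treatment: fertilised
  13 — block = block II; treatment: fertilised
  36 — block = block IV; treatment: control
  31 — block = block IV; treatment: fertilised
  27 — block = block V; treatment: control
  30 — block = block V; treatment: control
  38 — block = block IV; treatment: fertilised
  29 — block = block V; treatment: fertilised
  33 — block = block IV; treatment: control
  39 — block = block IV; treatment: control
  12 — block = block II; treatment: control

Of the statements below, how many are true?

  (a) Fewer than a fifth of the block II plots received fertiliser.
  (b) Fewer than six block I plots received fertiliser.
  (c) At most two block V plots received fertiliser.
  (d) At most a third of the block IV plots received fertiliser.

0

(a) block II: |A| = 8, |A ∩ B| = 2; needs |A ∩ B| / |A| < 1/5 — false.
(b) block I: |A| = 9, |A ∩ B| = 6; needs |A ∩ B| < 6 — false.
(c) block V: |A| = 6, |A ∩ B| = 3; needs |A ∩ B| ≤ 2 — false.
(d) block IV: |A| = 9, |A ∩ B| = 4; needs |A ∩ B| / |A| ≤ 1/3 — false.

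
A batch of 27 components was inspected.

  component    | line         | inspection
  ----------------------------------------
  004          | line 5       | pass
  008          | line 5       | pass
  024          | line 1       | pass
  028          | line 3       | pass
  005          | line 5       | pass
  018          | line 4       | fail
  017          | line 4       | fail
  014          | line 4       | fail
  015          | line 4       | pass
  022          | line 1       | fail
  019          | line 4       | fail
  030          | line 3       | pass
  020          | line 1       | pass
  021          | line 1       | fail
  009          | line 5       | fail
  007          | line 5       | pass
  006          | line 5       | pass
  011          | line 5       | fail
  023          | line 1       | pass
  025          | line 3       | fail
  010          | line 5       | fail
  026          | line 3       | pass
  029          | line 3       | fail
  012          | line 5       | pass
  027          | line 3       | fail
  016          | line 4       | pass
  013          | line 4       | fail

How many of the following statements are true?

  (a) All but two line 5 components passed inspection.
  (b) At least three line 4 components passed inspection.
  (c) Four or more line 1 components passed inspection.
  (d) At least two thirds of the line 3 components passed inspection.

(a) line 5: |A| = 9, |A ∩ B| = 6; needs |A ∖ B| = 2 — false.
(b) line 4: |A| = 7, |A ∩ B| = 2; needs |A ∩ B| ≥ 3 — false.
(c) line 1: |A| = 5, |A ∩ B| = 3; needs |A ∩ B| ≥ 4 — false.
(d) line 3: |A| = 6, |A ∩ B| = 3; needs |A ∩ B| / |A| ≥ 2/3 — false.

0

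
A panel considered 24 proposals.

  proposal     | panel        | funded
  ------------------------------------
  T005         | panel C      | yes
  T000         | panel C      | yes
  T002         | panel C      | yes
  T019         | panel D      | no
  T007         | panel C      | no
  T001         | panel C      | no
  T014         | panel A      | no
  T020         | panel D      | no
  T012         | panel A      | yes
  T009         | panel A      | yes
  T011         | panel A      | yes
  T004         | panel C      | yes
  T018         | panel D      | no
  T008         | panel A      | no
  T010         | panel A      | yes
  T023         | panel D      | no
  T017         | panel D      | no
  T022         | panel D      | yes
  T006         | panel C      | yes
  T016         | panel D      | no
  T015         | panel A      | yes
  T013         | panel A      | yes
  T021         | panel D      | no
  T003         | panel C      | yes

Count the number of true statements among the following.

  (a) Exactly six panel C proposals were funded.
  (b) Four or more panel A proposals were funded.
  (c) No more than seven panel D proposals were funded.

(a) panel C: |A| = 8, |A ∩ B| = 6; needs |A ∩ B| = 6 — true.
(b) panel A: |A| = 8, |A ∩ B| = 6; needs |A ∩ B| ≥ 4 — true.
(c) panel D: |A| = 8, |A ∩ B| = 1; needs |A ∩ B| ≤ 7 — true.

3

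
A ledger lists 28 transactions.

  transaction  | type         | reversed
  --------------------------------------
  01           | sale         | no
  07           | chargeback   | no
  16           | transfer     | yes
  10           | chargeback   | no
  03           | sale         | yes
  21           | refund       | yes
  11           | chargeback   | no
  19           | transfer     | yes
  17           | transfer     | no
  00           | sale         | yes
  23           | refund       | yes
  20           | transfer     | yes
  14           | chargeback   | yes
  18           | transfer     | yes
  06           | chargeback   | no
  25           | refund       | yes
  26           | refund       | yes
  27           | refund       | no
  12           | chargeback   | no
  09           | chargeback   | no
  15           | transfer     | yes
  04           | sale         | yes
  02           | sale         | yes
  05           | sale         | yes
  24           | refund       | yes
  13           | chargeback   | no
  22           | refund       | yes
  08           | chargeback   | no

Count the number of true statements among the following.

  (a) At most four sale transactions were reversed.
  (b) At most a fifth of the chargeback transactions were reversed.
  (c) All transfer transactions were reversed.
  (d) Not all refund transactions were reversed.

(a) sale: |A| = 6, |A ∩ B| = 5; needs |A ∩ B| ≤ 4 — false.
(b) chargeback: |A| = 9, |A ∩ B| = 1; needs |A ∩ B| / |A| ≤ 1/5 — true.
(c) transfer: |A| = 6, |A ∩ B| = 5; needs A ⊆ B, i.e. every element of A is in B (|A ∖ B| = 0) — false.
(d) refund: |A| = 7, |A ∩ B| = 6; needs A ⊄ B (|A ∖ B| ≥ 1) — true.

2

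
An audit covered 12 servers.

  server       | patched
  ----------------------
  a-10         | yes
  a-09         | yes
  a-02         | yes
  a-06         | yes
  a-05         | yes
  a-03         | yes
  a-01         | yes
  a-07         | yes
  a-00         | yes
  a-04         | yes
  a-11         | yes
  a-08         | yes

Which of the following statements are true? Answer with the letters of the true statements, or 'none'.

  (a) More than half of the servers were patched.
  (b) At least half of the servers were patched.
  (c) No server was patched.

(a), (b)

|A| = 12, |A ∩ B| = 12, |A ∖ B| = 0.
(a) |A ∩ B| > |A ∖ B|: holds.
(b) |A ∩ B| ≥ |A ∖ B|: holds.
(c) A ∩ B = ∅ (|A ∩ B| = 0): fails.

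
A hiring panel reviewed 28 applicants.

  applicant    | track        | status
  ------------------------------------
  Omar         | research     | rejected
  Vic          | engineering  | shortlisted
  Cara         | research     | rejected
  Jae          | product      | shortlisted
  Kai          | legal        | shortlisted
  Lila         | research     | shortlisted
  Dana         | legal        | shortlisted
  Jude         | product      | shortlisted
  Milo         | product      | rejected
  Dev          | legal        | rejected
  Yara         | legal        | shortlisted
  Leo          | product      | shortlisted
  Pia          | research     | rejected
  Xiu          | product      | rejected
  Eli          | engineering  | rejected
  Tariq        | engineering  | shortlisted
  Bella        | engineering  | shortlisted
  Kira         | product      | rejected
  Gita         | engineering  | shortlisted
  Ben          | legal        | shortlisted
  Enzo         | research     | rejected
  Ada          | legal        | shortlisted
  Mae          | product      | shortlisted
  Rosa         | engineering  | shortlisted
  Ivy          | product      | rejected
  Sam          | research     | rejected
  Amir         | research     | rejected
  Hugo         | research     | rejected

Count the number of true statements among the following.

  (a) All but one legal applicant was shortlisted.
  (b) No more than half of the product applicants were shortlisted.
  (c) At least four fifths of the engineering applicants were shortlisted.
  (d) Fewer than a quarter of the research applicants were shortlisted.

(a) legal: |A| = 6, |A ∩ B| = 5; needs |A ∖ B| = 1 — true.
(b) product: |A| = 8, |A ∩ B| = 4; needs |A ∩ B| ≤ |A ∖ B| — true.
(c) engineering: |A| = 6, |A ∩ B| = 5; needs |A ∩ B| / |A| ≥ 4/5 — true.
(d) research: |A| = 8, |A ∩ B| = 1; needs |A ∩ B| / |A| < 1/4 — true.

4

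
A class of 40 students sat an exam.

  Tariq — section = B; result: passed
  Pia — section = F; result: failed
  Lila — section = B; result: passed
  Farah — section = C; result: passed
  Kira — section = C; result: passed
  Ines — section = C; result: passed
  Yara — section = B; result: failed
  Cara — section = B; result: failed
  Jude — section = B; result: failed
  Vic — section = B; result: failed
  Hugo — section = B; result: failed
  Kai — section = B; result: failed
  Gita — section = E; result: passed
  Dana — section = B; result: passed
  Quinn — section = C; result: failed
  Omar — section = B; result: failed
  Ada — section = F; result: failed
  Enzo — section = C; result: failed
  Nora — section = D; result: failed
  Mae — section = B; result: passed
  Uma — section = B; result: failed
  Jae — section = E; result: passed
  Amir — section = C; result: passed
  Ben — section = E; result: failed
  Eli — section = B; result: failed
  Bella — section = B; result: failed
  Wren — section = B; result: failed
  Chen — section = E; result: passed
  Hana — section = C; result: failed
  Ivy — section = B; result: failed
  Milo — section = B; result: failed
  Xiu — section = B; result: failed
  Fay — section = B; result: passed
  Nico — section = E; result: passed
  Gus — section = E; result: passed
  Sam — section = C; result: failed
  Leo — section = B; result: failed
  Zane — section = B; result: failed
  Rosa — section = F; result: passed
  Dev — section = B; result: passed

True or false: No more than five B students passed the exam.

Truth condition: |A ∩ B| ≤ 5.
|A| = 22, |A ∩ B| = 6, |A ∖ B| = 16.
|A ∩ B| = 6, so the statement is false.

False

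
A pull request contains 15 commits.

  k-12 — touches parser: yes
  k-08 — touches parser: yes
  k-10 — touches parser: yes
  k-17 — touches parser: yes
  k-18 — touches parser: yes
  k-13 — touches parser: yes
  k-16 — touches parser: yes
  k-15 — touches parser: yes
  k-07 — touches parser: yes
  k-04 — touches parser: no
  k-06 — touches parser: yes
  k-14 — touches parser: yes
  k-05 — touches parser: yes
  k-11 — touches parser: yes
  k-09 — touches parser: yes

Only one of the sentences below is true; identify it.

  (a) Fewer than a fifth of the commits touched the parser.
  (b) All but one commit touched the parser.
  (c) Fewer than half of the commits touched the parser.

|A| = 15, |A ∩ B| = 14, |A ∖ B| = 1.
(a) requires |A ∩ B| / |A| < 1/5: false.
(b) requires |A ∖ B| = 1: true.
(c) requires |A ∩ B| < |A ∖ B|: false.

(b)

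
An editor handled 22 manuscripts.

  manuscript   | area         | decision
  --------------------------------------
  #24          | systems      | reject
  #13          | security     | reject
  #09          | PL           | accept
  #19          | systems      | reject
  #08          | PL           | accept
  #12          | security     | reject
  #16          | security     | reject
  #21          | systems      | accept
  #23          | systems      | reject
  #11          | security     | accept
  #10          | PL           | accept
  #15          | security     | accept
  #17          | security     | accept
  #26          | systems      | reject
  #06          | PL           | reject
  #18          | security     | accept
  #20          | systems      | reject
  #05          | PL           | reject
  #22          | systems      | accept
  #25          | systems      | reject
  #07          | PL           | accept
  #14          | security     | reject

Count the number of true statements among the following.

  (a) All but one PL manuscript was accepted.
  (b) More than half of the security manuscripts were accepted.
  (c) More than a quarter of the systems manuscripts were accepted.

0

(a) PL: |A| = 6, |A ∩ B| = 4; needs |A ∖ B| = 1 — false.
(b) security: |A| = 8, |A ∩ B| = 4; needs |A ∩ B| > |A ∖ B| — false.
(c) systems: |A| = 8, |A ∩ B| = 2; needs |A ∩ B| / |A| > 1/4 — false.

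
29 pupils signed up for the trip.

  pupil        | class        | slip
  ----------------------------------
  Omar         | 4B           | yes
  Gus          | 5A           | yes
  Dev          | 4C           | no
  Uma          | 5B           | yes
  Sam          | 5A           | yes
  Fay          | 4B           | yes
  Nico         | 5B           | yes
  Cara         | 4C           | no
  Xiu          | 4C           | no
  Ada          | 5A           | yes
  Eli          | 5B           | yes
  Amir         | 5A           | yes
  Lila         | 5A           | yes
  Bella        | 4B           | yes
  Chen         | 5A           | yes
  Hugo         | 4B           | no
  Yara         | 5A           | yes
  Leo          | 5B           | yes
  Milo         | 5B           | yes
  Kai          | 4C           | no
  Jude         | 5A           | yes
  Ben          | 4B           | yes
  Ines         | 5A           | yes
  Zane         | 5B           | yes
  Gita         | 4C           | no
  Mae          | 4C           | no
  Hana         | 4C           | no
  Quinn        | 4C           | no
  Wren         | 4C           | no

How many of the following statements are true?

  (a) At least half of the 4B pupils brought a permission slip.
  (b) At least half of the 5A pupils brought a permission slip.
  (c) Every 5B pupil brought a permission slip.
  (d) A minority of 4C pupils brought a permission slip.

(a) 4B: |A| = 5, |A ∩ B| = 4; needs |A ∩ B| ≥ |A ∖ B| — true.
(b) 5A: |A| = 9, |A ∩ B| = 9; needs |A ∩ B| ≥ |A ∖ B| — true.
(c) 5B: |A| = 6, |A ∩ B| = 6; needs A ⊆ B, i.e. every element of A is in B (|A ∖ B| = 0) — true.
(d) 4C: |A| = 9, |A ∩ B| = 0; needs |A ∩ B| < |A ∖ B| — true.

4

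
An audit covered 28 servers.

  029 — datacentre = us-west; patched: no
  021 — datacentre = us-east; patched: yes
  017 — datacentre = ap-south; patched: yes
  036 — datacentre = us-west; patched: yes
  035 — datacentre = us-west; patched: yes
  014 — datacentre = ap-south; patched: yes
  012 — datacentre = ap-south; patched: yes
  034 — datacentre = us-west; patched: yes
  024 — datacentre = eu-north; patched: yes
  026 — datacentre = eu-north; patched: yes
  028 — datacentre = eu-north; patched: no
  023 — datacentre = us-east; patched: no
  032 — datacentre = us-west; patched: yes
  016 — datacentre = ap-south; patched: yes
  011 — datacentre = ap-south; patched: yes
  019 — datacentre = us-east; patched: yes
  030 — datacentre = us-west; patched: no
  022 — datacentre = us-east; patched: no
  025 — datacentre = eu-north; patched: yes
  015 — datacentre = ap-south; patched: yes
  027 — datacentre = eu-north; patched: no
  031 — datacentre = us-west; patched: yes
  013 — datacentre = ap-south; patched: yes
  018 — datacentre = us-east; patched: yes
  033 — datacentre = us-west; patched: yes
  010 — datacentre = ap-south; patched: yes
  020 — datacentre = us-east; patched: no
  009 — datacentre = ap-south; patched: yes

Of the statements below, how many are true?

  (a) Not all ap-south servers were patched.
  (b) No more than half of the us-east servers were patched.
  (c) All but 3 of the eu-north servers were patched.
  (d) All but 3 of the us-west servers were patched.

1

(a) ap-south: |A| = 9, |A ∩ B| = 9; needs A ⊄ B (|A ∖ B| ≥ 1) — false.
(b) us-east: |A| = 6, |A ∩ B| = 3; needs |A ∩ B| ≤ |A ∖ B| — true.
(c) eu-north: |A| = 5, |A ∩ B| = 3; needs |A ∖ B| = 3 — false.
(d) us-west: |A| = 8, |A ∩ B| = 6; needs |A ∖ B| = 3 — false.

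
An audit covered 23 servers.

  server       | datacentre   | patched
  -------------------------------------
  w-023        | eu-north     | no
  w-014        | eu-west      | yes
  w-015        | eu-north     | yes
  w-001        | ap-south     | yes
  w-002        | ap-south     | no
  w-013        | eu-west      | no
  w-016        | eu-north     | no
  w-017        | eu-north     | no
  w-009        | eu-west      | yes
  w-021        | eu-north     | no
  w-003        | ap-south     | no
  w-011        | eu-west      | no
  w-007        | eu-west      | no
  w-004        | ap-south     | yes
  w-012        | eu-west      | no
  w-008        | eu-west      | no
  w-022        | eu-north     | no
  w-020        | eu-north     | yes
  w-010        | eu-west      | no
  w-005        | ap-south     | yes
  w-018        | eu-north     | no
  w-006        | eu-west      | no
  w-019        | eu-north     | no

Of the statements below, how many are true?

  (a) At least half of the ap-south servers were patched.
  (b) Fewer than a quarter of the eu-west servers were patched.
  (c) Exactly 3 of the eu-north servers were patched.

2

(a) ap-south: |A| = 5, |A ∩ B| = 3; needs |A ∩ B| ≥ |A ∖ B| — true.
(b) eu-west: |A| = 9, |A ∩ B| = 2; needs |A ∩ B| / |A| < 1/4 — true.
(c) eu-north: |A| = 9, |A ∩ B| = 2; needs |A ∩ B| = 3 — false.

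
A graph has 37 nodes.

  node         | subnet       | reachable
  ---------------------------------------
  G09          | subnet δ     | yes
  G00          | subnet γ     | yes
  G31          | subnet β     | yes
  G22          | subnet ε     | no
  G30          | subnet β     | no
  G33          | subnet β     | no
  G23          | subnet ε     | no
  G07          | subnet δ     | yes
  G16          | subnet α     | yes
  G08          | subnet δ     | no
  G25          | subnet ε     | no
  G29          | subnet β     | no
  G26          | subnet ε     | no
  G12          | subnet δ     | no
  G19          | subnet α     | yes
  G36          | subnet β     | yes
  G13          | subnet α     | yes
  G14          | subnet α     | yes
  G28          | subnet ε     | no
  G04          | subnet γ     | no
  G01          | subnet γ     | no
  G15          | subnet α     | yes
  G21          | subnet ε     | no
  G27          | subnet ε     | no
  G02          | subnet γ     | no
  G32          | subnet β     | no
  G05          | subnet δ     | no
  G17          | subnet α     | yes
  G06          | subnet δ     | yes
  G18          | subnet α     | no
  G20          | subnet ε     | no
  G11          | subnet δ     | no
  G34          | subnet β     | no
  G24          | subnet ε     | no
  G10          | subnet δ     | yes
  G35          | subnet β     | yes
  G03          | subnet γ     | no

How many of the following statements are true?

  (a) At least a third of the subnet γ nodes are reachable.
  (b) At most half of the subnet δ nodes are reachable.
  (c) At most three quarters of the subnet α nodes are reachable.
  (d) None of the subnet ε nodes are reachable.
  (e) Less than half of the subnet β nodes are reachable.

3

(a) subnet γ: |A| = 5, |A ∩ B| = 1; needs |A ∩ B| / |A| ≥ 1/3 — false.
(b) subnet δ: |A| = 8, |A ∩ B| = 4; needs |A ∩ B| ≤ |A ∖ B| — true.
(c) subnet α: |A| = 7, |A ∩ B| = 6; needs |A ∩ B| / |A| ≤ 3/4 — false.
(d) subnet ε: |A| = 9, |A ∩ B| = 0; needs A ∩ B = ∅ (|A ∩ B| = 0) — true.
(e) subnet β: |A| = 8, |A ∩ B| = 3; needs |A ∩ B| < |A ∖ B| — true.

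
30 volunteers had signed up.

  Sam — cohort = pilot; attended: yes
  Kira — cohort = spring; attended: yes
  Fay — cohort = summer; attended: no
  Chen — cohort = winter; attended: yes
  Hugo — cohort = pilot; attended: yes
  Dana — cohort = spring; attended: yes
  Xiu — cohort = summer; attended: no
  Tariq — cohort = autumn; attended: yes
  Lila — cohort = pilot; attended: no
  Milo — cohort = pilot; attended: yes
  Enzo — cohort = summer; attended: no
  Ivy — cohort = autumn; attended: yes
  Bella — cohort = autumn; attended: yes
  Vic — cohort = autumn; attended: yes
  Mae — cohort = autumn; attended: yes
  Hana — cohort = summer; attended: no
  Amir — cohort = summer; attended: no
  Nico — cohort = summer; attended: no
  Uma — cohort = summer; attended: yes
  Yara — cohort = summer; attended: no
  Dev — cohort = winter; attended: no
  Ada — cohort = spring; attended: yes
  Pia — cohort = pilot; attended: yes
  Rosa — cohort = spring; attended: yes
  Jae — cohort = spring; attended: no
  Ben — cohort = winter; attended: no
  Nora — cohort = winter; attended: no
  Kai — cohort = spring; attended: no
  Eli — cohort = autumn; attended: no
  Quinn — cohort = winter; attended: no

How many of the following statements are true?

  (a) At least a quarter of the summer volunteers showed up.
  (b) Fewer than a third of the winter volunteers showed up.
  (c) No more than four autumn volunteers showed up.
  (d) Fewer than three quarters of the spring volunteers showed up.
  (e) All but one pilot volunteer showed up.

3

(a) summer: |A| = 8, |A ∩ B| = 1; needs |A ∩ B| / |A| ≥ 1/4 — false.
(b) winter: |A| = 5, |A ∩ B| = 1; needs |A ∩ B| / |A| < 1/3 — true.
(c) autumn: |A| = 6, |A ∩ B| = 5; needs |A ∩ B| ≤ 4 — false.
(d) spring: |A| = 6, |A ∩ B| = 4; needs |A ∩ B| / |A| < 3/4 — true.
(e) pilot: |A| = 5, |A ∩ B| = 4; needs |A ∖ B| = 1 — true.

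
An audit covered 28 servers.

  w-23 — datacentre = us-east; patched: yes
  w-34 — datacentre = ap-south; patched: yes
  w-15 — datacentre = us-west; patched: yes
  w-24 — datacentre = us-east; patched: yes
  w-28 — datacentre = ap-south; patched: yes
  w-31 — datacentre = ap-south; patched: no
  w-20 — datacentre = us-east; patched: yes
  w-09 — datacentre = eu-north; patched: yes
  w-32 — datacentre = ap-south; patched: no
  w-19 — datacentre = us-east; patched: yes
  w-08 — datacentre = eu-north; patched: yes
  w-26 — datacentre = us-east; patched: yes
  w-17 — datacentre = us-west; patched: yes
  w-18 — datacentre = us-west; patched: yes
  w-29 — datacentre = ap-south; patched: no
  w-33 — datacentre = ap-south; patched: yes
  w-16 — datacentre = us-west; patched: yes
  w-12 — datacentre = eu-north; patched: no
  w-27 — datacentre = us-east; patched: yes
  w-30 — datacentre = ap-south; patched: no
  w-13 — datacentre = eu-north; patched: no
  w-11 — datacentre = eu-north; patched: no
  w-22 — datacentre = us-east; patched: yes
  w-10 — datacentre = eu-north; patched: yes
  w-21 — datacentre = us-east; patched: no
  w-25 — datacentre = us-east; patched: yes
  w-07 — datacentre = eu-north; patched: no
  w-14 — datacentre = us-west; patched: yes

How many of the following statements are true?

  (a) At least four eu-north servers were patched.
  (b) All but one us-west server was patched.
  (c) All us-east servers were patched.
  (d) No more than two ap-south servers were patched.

0

(a) eu-north: |A| = 7, |A ∩ B| = 3; needs |A ∩ B| ≥ 4 — false.
(b) us-west: |A| = 5, |A ∩ B| = 5; needs |A ∖ B| = 1 — false.
(c) us-east: |A| = 9, |A ∩ B| = 8; needs A ⊆ B, i.e. every element of A is in B (|A ∖ B| = 0) — false.
(d) ap-south: |A| = 7, |A ∩ B| = 3; needs |A ∩ B| ≤ 2 — false.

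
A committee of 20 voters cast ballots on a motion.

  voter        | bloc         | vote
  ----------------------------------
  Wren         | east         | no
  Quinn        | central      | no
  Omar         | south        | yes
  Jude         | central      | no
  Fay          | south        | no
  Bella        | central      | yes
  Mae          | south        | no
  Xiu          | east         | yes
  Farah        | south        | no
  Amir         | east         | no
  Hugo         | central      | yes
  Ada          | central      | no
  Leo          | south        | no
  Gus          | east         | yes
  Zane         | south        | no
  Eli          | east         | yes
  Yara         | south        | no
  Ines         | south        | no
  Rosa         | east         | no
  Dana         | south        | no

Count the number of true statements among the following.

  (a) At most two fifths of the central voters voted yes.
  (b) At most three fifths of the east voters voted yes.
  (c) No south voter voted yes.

(a) central: |A| = 5, |A ∩ B| = 2; needs |A ∩ B| / |A| ≤ 2/5 — true.
(b) east: |A| = 6, |A ∩ B| = 3; needs |A ∩ B| / |A| ≤ 3/5 — true.
(c) south: |A| = 9, |A ∩ B| = 1; needs A ∩ B = ∅ (|A ∩ B| = 0) — false.

2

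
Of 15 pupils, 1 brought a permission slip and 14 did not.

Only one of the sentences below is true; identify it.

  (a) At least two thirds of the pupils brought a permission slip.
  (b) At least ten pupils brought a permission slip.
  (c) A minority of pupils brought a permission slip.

(c)

|A| = 15, |A ∩ B| = 1, |A ∖ B| = 14.
(a) requires |A ∩ B| / |A| ≥ 2/3: false.
(b) requires |A ∩ B| ≥ 10: false.
(c) requires |A ∩ B| < |A ∖ B|: true.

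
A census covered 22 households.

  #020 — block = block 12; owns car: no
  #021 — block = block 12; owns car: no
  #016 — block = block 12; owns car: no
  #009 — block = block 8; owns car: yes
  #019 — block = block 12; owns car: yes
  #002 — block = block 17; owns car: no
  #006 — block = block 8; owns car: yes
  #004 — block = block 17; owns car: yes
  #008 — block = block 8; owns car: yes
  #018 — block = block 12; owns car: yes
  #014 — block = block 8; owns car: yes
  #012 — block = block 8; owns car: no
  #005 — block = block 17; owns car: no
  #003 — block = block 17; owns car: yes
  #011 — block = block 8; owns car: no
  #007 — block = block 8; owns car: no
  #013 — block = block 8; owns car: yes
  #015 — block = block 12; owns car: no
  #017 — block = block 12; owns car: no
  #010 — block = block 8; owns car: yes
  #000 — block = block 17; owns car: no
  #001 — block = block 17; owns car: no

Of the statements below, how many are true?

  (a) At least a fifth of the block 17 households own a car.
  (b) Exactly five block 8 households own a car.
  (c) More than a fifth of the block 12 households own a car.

2

(a) block 17: |A| = 6, |A ∩ B| = 2; needs |A ∩ B| / |A| ≥ 1/5 — true.
(b) block 8: |A| = 9, |A ∩ B| = 6; needs |A ∩ B| = 5 — false.
(c) block 12: |A| = 7, |A ∩ B| = 2; needs |A ∩ B| / |A| > 1/5 — true.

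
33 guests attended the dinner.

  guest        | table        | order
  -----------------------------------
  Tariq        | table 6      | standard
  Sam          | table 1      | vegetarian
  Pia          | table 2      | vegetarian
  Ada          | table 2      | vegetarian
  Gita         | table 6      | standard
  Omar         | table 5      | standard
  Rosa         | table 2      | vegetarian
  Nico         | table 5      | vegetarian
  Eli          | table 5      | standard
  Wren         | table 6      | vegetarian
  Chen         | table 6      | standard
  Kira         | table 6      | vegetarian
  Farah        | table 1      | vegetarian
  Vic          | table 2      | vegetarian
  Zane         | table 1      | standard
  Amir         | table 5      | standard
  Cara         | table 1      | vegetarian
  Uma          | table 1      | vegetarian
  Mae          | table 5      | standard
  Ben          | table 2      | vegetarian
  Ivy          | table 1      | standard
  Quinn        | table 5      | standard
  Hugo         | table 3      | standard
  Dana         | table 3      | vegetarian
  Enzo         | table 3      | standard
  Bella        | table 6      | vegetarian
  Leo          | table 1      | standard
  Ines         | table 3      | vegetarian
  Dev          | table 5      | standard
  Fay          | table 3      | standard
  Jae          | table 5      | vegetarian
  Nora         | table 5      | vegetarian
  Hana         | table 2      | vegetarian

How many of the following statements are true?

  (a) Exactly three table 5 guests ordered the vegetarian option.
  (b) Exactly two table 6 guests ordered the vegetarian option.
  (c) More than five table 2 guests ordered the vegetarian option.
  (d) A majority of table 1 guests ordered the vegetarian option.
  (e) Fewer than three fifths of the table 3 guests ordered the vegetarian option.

(a) table 5: |A| = 9, |A ∩ B| = 3; needs |A ∩ B| = 3 — true.
(b) table 6: |A| = 6, |A ∩ B| = 3; needs |A ∩ B| = 2 — false.
(c) table 2: |A| = 6, |A ∩ B| = 6; needs |A ∩ B| > 5 — true.
(d) table 1: |A| = 7, |A ∩ B| = 4; needs |A ∩ B| > |A ∖ B| — true.
(e) table 3: |A| = 5, |A ∩ B| = 2; needs |A ∩ B| / |A| < 3/5 — true.

4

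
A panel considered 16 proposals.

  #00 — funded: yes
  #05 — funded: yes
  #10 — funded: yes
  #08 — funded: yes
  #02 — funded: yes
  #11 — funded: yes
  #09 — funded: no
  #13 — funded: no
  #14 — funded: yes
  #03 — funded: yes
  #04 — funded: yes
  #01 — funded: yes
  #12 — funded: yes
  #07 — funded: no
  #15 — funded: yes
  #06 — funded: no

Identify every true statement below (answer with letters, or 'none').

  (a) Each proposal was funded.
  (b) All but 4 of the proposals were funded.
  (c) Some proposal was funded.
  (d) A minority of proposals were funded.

(b), (c)

|A| = 16, |A ∩ B| = 12, |A ∖ B| = 4.
(a) A ⊆ B, i.e. every element of A is in B (|A ∖ B| = 0): fails.
(b) |A ∖ B| = 4: holds.
(c) A ∩ B ≠ ∅ (|A ∩ B| ≥ 1): holds.
(d) |A ∩ B| < |A ∖ B|: fails.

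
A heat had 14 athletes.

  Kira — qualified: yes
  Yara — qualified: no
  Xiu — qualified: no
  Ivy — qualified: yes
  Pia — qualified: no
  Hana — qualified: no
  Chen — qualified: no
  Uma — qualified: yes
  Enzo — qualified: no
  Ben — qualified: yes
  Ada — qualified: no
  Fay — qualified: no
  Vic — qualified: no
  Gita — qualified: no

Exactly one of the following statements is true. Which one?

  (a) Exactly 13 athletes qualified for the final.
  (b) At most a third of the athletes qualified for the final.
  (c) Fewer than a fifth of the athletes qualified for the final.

(b)

|A| = 14, |A ∩ B| = 4, |A ∖ B| = 10.
(a) requires |A ∩ B| = 13: false.
(b) requires |A ∩ B| / |A| ≤ 1/3: true.
(c) requires |A ∩ B| / |A| < 1/5: false.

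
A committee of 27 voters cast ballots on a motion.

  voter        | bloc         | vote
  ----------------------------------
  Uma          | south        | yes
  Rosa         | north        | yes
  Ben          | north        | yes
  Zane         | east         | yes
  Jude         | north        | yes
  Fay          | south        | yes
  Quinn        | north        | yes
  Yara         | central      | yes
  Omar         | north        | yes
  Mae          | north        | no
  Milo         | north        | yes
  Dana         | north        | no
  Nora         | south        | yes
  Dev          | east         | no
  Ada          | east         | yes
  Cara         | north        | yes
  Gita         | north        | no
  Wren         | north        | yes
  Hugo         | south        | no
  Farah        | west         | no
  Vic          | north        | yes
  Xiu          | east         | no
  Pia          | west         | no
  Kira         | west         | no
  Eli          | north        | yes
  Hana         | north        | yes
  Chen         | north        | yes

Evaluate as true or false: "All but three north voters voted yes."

True

The determiner here denotes the relation: |A ∖ B| = 3.
|A| = 15, |A ∩ B| = 12, |A ∖ B| = 3.
|A ∖ B| = 3, so the statement is true.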